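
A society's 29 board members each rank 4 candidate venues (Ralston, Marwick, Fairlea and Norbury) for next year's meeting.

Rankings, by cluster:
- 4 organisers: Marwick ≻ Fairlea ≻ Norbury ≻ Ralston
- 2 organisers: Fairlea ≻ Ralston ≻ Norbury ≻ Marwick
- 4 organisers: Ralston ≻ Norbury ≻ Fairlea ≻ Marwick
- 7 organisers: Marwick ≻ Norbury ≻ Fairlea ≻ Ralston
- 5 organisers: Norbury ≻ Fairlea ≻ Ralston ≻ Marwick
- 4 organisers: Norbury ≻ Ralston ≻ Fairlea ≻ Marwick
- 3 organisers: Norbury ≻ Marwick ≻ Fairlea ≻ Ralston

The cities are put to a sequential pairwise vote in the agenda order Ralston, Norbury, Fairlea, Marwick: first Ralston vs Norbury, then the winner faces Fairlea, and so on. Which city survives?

Round 1: Ralston vs Norbury — 6–23, Norbury advances.
Round 2: Norbury vs Fairlea — 23–6, Norbury advances.
Round 3: Norbury vs Marwick — 18–11, Norbury advances.
Norbury survives the agenda.

Norbury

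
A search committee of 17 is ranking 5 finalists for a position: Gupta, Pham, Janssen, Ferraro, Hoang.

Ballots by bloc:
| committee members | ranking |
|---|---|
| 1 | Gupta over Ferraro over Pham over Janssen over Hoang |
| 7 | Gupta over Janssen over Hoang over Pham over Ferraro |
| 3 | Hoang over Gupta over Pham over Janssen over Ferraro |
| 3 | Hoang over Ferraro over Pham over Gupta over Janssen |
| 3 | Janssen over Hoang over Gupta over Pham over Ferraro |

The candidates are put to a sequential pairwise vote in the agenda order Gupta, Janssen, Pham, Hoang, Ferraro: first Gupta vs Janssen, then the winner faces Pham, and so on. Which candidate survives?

Hoang

Round 1: Gupta vs Janssen — 14–3, Gupta advances.
Round 2: Gupta vs Pham — 14–3, Gupta advances.
Round 3: Gupta vs Hoang — 8–9, Hoang advances.
Round 4: Hoang vs Ferraro — 16–1, Hoang advances.
The agenda winner is Hoang.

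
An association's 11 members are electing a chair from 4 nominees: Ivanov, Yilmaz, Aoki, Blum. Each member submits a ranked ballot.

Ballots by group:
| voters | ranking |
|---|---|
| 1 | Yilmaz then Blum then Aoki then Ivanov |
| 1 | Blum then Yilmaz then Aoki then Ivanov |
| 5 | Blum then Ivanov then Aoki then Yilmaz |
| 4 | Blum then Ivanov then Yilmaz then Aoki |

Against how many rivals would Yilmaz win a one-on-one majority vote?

Yilmaz against each rival (11 voters):
Yilmaz–Ivanov: Ivanov 9–2.
Yilmaz–Aoki: Yilmaz 6–5.
Yilmaz vs Blum: Blum, 10–1.
Yilmaz beats Aoki; loses to Ivanov, Blum — 1 pairwise win.

1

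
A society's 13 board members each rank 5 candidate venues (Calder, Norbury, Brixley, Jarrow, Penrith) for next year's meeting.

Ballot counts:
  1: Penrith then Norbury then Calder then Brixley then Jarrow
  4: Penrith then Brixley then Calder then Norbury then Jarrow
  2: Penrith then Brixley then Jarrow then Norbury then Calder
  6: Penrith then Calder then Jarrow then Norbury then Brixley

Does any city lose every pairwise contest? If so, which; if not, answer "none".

Pairwise majorities:
Calder vs Norbury: 10 to 3, Calder.
Calder–Brixley: Calder 7–6.
Calder vs Jarrow: 1+4+6 = 11 for Calder, 2 for Jarrow — Calder by 11–2.
Calder vs Penrith: 0 to 13, Penrith.
Norbury–Brixley: Norbury 7–6.
Norbury vs Jarrow: 1+4 = 5 for Norbury, 8 for Jarrow — Jarrow by 8–5.
Norbury vs Penrith: 0 for Norbury, 13 for Penrith — Penrith by 13–0.
Brixley vs Jarrow: 7 to 6, Brixley.
Brixley vs Penrith: Penrith, 13–0.
Jarrow vs Penrith: 0 to 13, Penrith.
Every city wins at least one matchup (Calder beats Norbury; Norbury beats Brixley; Brixley beats Jarrow; Jarrow beats Norbury; Penrith beats Calder), so there is no Condorcet loser.

none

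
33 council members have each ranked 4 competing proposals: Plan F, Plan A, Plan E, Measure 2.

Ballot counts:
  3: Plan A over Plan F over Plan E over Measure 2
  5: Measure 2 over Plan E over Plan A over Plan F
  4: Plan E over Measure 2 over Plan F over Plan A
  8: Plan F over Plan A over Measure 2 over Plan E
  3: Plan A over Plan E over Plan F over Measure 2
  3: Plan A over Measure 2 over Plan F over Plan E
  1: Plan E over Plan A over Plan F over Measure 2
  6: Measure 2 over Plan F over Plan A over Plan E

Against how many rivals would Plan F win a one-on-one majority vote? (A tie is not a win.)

2

Plan F against each rival (33 council members):
Plan F vs Plan A: Plan F is ranked higher on 4+8+6 = 18 ballots, Plan A on 15. Plan F wins 18–15.
Plan F vs Plan E: Plan F wins 20–13.
Plan F vs Measure 2: 15 to 18, Measure 2.
Plan F beats Plan A, Plan E; loses to Measure 2 — 2 pairwise wins.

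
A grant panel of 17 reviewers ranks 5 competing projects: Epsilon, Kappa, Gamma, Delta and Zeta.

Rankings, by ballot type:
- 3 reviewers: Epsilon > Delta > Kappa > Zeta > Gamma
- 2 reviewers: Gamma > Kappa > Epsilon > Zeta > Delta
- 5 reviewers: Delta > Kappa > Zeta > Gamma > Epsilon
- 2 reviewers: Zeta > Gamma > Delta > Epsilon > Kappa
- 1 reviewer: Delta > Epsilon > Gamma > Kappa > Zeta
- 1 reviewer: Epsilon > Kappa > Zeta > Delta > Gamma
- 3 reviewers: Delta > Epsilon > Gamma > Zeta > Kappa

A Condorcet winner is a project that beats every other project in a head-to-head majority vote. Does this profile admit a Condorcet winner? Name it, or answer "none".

Delta

Check each pair by majority over 17 ballots:
Epsilon vs Kappa: 3+2+1+1+3 = 10 for Epsilon, 7 for Kappa — Epsilon by 10–7.
Epsilon vs Gamma: 3+1+1+3 = 8 for Epsilon, 9 for Gamma — Gamma by 9–8.
Epsilon vs Delta: 6 to 11, Delta.
Epsilon vs Zeta: 3+2+1+1+3 = 10 for Epsilon, 7 for Zeta — Epsilon by 10–7.
Kappa vs Gamma: Kappa preferred on 3+5+1 = 9 ballots; Kappa wins 9–8.
Kappa vs Delta: 2+1 = 3 for Kappa, 14 for Delta — Delta by 14–3.
Kappa vs Zeta: 12 to 5, Kappa.
Gamma vs Delta: Gamma preferred on 2+2 = 4 ballots; Delta wins 13–4.
Gamma vs Zeta: Gamma is ranked higher on 2+1+3 = 6 ballots, Zeta on 11. Zeta wins 11–6.
Delta vs Zeta: 12 to 5, Delta.
Delta wins every pairwise contest, so Delta is the Condorcet winner.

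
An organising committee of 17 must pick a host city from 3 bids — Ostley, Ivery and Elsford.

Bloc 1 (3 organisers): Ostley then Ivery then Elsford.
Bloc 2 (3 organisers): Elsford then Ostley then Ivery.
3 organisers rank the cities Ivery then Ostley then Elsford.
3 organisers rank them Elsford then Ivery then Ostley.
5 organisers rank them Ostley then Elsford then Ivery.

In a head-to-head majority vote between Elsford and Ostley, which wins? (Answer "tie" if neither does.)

Ostley

Ballots ranking Elsford above Ostley: 3 + 3 = 6.
Ballots ranking Ostley above Elsford: 17 − 6 = 11.
Ostley wins the head-to-head 11–6.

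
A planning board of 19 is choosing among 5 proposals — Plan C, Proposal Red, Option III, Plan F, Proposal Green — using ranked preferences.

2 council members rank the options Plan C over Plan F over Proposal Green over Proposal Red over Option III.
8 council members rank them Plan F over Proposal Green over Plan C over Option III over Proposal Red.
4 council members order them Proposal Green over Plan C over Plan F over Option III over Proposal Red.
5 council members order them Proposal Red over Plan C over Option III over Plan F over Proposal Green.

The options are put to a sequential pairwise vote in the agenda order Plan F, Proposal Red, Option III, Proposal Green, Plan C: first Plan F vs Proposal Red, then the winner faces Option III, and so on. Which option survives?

Round 1: Plan F vs Proposal Red — 14–5, Plan F advances.
Round 2: Plan F vs Option III — 14–5, Plan F advances.
Round 3: Plan F vs Proposal Green — 15–4, Plan F advances.
Round 4: Plan F vs Plan C — 8–11, Plan C advances.
Plan C survives the agenda.

Plan C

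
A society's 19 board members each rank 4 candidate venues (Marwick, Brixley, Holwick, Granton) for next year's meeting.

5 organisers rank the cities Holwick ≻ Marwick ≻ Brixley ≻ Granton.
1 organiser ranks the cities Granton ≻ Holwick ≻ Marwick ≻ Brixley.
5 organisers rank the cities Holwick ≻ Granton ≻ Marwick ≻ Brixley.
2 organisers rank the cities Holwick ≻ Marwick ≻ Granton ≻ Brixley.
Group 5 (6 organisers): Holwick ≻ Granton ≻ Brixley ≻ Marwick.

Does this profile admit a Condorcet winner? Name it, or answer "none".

Check each pair by majority over 19 ballots:
Marwick vs Brixley: Marwick preferred on 5+1+5+2 = 13 ballots; Marwick wins 13–6.
Marwick vs Holwick: Marwick preferred on 0 ballots; Holwick wins 19–0.
Marwick vs Granton: 5+2 = 7 for Marwick, 12 for Granton — Granton by 12–7.
Brixley vs Holwick: 0 for Brixley, 19 for Holwick — Holwick by 19–0.
Brixley vs Granton: Brixley is ranked higher on 5 ballots, Granton on 14. Granton wins 14–5.
Holwick vs Granton: Holwick preferred on 5+5+2+6 = 18 ballots; Holwick wins 18–1.
Holwick wins every pairwise contest, so Holwick is the Condorcet winner.

Holwick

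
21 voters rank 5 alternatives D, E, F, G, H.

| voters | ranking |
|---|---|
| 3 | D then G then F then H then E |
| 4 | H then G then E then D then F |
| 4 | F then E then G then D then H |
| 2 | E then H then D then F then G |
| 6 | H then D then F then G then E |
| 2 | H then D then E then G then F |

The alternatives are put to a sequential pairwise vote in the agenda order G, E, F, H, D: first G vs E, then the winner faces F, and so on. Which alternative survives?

H

Round 1: G vs E — 13–8, G advances.
Round 2: G vs F — 9–12, F advances.
Round 3: F vs H — 7–14, H advances.
Round 4: H vs D — 14–7, H advances.
The agenda winner is H.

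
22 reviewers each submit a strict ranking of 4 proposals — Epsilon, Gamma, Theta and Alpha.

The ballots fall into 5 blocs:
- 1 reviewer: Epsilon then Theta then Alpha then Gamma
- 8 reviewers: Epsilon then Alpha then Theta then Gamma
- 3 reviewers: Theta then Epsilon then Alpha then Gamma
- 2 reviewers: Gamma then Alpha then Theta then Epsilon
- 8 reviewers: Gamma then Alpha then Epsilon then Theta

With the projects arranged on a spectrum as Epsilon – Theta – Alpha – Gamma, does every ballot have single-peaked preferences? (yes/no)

no

Axis positions: Epsilon=1, Theta=2, Alpha=3, Gamma=4.
Bloc 1 (peak Epsilon at position 1): ranking walks positions 1-2-3-4, expanding outward from the peak — single-peaked.
Bloc 2: ranking walks positions 1-3-2-4; Alpha is ranked above Theta even though Theta lies between Alpha and the peak Epsilon on the axis — preferences dip and rise again. Not single-peaked.
Bloc 3 (peak Theta at position 2): ranking walks positions 2-1-3-4, expanding outward from the peak — single-peaked.
Bloc 4 (peak Gamma at position 4): ranking walks positions 4-3-2-1, expanding outward from the peak — single-peaked.
Bloc 5: ranking walks positions 4-3-1-2; Epsilon is ranked above Theta even though Theta lies between Epsilon and the peak Gamma on the axis — preferences dip and rise again. Not single-peaked.
Bloc 2 violates single-peakedness, so the profile is not single-peaked on this axis.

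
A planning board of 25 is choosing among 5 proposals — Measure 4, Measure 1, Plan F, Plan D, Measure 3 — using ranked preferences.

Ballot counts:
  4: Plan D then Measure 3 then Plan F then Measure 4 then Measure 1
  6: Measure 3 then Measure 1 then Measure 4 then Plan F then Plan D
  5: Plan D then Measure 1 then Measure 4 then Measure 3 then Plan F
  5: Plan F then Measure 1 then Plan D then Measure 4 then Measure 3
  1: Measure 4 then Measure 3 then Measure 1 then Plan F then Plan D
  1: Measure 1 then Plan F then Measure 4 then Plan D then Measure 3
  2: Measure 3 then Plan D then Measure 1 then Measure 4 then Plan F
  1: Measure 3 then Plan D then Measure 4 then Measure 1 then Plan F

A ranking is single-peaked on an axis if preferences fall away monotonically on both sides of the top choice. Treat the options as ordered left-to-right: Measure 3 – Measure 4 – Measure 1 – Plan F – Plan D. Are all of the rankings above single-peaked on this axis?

no

Axis positions: Measure 3=1, Measure 4=2, Measure 1=3, Plan F=4, Plan D=5.
Group 1: ranking walks positions 5-1-4-2-3; Measure 3 is ranked above Plan F even though Plan F lies between Measure 3 and the peak Plan D on the axis — preferences dip and rise again. Not single-peaked.
Group 2: ranking walks positions 1-3-2-4-5; Measure 1 is ranked above Measure 4 even though Measure 4 lies between Measure 1 and the peak Measure 3 on the axis — preferences dip and rise again. Not single-peaked.
Group 3: ranking walks positions 5-3-2-1-4; Measure 1 is ranked above Plan F even though Plan F lies between Measure 1 and the peak Plan D on the axis — preferences dip and rise again. Not single-peaked.
Group 4 (peak Plan F at position 4): ranking walks positions 4-3-5-2-1, expanding outward from the peak — single-peaked.
Group 5 (peak Measure 4 at position 2): ranking walks positions 2-1-3-4-5, expanding outward from the peak — single-peaked.
Group 6 (peak Measure 1 at position 3): ranking walks positions 3-4-2-5-1, expanding outward from the peak — single-peaked.
Group 7: ranking walks positions 1-5-3-2-4; Plan D is ranked above Measure 4 even though Measure 4 lies between Plan D and the peak Measure 3 on the axis — preferences dip and rise again. Not single-peaked.
Group 8: ranking walks positions 1-5-2-3-4; Plan D is ranked above Measure 4 even though Measure 4 lies between Plan D and the peak Measure 3 on the axis — preferences dip and rise again. Not single-peaked.
Group 1 violates single-peakedness, so the profile is not single-peaked on this axis.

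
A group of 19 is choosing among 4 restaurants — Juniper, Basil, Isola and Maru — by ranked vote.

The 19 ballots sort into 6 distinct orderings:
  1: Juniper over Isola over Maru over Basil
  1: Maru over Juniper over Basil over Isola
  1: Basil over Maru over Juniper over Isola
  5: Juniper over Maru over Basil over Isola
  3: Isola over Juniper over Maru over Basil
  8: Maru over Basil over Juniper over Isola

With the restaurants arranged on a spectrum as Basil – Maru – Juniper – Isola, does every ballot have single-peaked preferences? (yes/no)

Axis positions: Basil=1, Maru=2, Juniper=3, Isola=4.
Faction 1 (peak Juniper at position 3): ranking walks positions 3-4-2-1, expanding outward from the peak — single-peaked.
Faction 2 (peak Maru at position 2): ranking walks positions 2-3-1-4, expanding outward from the peak — single-peaked.
Faction 3 (peak Basil at position 1): ranking walks positions 1-2-3-4, expanding outward from the peak — single-peaked.
Faction 4 (peak Juniper at position 3): ranking walks positions 3-2-1-4, expanding outward from the peak — single-peaked.
Faction 5 (peak Isola at position 4): ranking walks positions 4-3-2-1, expanding outward from the peak — single-peaked.
Faction 6 (peak Maru at position 2): ranking walks positions 2-1-3-4, expanding outward from the peak — single-peaked.
Every ranking is single-peaked on this axis.

yes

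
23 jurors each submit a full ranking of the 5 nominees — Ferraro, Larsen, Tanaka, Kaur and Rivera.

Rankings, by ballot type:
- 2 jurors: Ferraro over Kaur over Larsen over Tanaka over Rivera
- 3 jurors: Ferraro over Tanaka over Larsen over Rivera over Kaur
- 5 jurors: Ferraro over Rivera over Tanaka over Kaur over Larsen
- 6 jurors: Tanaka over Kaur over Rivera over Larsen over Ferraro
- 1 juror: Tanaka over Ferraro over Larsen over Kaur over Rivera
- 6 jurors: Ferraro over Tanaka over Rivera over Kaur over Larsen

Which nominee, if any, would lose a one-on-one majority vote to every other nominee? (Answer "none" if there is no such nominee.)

Head-to-head results (23 jurors):
Ferraro vs Larsen: Ferraro is ranked higher on 2+3+5+1+6 = 17 ballots, Larsen on 6. Ferraro wins 17–6.
Ferraro vs Tanaka: Ferraro wins 16–7.
Ferraro vs Kaur: 17 to 6, Ferraro.
Ferraro–Rivera: Ferraro 17–6.
Larsen vs Tanaka: Tanaka, 21–2.
Larsen–Kaur: Kaur 19–4.
Larsen vs Rivera: 2+3+1 = 6 for Larsen, 17 for Rivera — Rivera by 17–6.
Tanaka vs Kaur: 21 to 2, Tanaka.
Tanaka vs Rivera: Tanaka wins 18–5.
Kaur vs Rivera: Rivera wins 14–9.
Larsen loses to every other nominee — it is the Condorcet loser.

Larsen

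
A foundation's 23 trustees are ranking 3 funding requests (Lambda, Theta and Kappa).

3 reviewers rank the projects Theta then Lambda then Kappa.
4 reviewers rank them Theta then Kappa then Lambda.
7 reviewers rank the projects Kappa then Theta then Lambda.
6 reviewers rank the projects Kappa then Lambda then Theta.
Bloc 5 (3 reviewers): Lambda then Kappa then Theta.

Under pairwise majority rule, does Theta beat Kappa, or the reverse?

Kappa

Ballots ranking Theta above Kappa: 3 + 4 = 7.
Ballots ranking Kappa above Theta: 23 − 7 = 16.
Kappa wins the head-to-head 16–7.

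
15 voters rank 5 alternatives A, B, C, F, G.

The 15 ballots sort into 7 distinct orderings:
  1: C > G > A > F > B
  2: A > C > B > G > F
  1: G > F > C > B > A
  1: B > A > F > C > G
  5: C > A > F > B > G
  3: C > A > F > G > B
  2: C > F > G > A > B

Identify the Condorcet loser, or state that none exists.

Pairwise majorities:
A vs B: A preferred on 1+2+5+3+2 = 13 ballots; A wins 13–2.
A vs C: C, 12–3.
A vs F: A preferred on 1+2+1+5+3 = 12 ballots; A wins 12–3.
A vs G: A is ranked higher on 2+1+5+3 = 11 ballots, G on 4. A wins 11–4.
B vs C: 1 to 14, C.
B vs F: F, 12–3.
B vs G: B, 8–7.
C vs F: C, 13–2.
C vs G: C preferred on 1+2+1+5+3+2 = 14 ballots; C wins 14–1.
F vs G: 11 to 4, F.
G loses to every other alternative — it is the Condorcet loser.

G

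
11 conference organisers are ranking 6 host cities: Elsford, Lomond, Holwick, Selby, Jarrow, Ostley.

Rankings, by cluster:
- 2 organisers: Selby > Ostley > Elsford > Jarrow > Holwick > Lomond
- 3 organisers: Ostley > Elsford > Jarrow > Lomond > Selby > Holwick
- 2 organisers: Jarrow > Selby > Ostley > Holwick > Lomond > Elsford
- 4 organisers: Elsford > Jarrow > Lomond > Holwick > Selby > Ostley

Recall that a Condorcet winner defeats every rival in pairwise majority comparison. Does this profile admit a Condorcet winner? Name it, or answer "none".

none

Head-to-head results (11 organisers):
Elsford vs Lomond: Elsford preferred on 2+3+4 = 9 ballots; Elsford wins 9–2.
Elsford–Holwick: Elsford 9–2.
Elsford vs Selby: 3+4 = 7 for Elsford, 4 for Selby — Elsford by 7–4.
Elsford–Jarrow: Elsford 9–2.
Elsford vs Ostley: 4 to 7, Ostley.
Lomond vs Holwick: 7 to 4, Lomond.
Lomond vs Selby: Lomond, 7–4.
Lomond vs Jarrow: Jarrow, 11–0.
Lomond vs Ostley: Ostley, 7–4.
Holwick vs Selby: Selby wins 7–4.
Holwick vs Jarrow: Jarrow, 11–0.
Holwick vs Ostley: Holwick preferred on 4 ballots; Ostley wins 7–4.
Selby vs Jarrow: 2 to 9, Jarrow.
Selby vs Ostley: Selby wins 8–3.
Jarrow vs Ostley: Jarrow preferred on 2+4 = 6 ballots; Jarrow wins 6–5.
Every city loses at least once (Elsford loses to Ostley; Lomond loses to Elsford; Holwick loses to Elsford; Selby loses to Elsford; Jarrow loses to Elsford; Ostley loses to Selby). The majority relation contains the cycle Elsford beats Selby beats Ostley beats Elsford, so there is no Condorcet winner.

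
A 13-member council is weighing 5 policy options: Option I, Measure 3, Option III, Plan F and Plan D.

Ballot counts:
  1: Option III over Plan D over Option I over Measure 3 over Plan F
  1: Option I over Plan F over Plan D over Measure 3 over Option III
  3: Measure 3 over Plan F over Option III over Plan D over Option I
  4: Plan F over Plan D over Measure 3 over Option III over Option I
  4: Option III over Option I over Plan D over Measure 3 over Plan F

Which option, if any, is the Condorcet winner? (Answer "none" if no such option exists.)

none

Pairwise majorities:
Option I vs Measure 3: Measure 3 wins 7–6.
Option I–Option III: Option III 12–1.
Option I vs Plan F: Plan F wins 7–6.
Option I–Plan D: Plan D 8–5.
Measure 3 vs Option III: Measure 3 wins 8–5.
Measure 3–Plan F: Measure 3 8–5.
Measure 3–Plan D: Plan D 10–3.
Option III vs Plan F: Plan F wins 8–5.
Option III–Plan D: Option III 8–5.
Plan F vs Plan D: Plan F wins 8–5.
Every option loses at least once (Option I loses to Measure 3; Measure 3 loses to Plan D; Option III loses to Measure 3; Plan F loses to Measure 3; Plan D loses to Option III). The majority relation contains the cycle Measure 3 > Option III > Plan D > Measure 3, so there is no Condorcet winner.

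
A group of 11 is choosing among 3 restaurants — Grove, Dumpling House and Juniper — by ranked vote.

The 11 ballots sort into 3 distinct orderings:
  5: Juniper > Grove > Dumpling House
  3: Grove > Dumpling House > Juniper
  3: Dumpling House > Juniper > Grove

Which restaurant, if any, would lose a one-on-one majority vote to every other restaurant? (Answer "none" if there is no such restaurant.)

Pairwise majorities:
Grove–Dumpling House: Grove 8–3.
Grove–Juniper: Juniper 8–3.
Dumpling House vs Juniper: Dumpling House is ranked higher on 3+3 = 6 ballots, Juniper on 5. Dumpling House wins 6–5.
Every restaurant wins at least one matchup (Grove beats Dumpling House; Dumpling House beats Juniper; Juniper beats Grove), so there is no Condorcet loser.

none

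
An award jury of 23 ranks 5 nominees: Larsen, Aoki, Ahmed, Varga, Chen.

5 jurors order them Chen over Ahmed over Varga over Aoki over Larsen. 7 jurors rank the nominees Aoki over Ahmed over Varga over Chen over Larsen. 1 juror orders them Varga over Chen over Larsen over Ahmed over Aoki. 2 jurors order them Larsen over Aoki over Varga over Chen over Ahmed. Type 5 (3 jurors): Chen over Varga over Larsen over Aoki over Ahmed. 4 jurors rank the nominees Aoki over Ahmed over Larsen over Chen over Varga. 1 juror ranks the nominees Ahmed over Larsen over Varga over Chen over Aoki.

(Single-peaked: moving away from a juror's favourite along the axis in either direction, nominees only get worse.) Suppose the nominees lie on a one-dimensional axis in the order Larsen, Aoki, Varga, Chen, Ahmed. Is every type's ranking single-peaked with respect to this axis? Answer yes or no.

no

Axis positions: Larsen=1, Aoki=2, Varga=3, Chen=4, Ahmed=5.
Type 1 (peak Chen at position 4): ranking walks positions 4-5-3-2-1, expanding outward from the peak — single-peaked.
Type 2: ranking walks positions 2-5-3-4-1; Ahmed is ranked above Varga even though Varga lies between Ahmed and the peak Aoki on the axis — preferences dip and rise again. Not single-peaked.
Type 3: ranking walks positions 3-4-1-5-2; Larsen is ranked above Aoki even though Aoki lies between Larsen and the peak Varga on the axis — preferences dip and rise again. Not single-peaked.
Type 4 (peak Larsen at position 1): ranking walks positions 1-2-3-4-5, expanding outward from the peak — single-peaked.
Type 5: ranking walks positions 4-3-1-2-5; Larsen is ranked above Aoki even though Aoki lies between Larsen and the peak Chen on the axis — preferences dip and rise again. Not single-peaked.
Type 6: ranking walks positions 2-5-1-4-3; Ahmed is ranked above Varga even though Varga lies between Ahmed and the peak Aoki on the axis — preferences dip and rise again. Not single-peaked.
Type 7: ranking walks positions 5-1-3-4-2; Larsen is ranked above Chen even though Chen lies between Larsen and the peak Ahmed on the axis — preferences dip and rise again. Not single-peaked.
Type 2 violates single-peakedness, so the profile is not single-peaked on this axis.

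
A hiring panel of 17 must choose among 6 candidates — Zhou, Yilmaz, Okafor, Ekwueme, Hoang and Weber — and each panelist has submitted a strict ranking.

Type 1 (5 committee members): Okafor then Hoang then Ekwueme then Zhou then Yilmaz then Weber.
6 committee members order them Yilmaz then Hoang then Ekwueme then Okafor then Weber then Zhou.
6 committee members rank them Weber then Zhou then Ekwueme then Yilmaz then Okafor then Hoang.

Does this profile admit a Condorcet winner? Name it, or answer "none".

Head-to-head results (17 committee members):
Zhou vs Yilmaz: Zhou, 11–6.
Zhou–Okafor: Okafor 11–6.
Zhou vs Ekwueme: Zhou is ranked higher on 6 ballots, Ekwueme on 11. Ekwueme wins 11–6.
Zhou–Hoang: Hoang 11–6.
Zhou–Weber: Weber 12–5.
Yilmaz vs Okafor: Yilmaz is ranked higher on 6+6 = 12 ballots, Okafor on 5. Yilmaz wins 12–5.
Yilmaz–Ekwueme: Ekwueme 11–6.
Yilmaz vs Hoang: 6+6 = 12 for Yilmaz, 5 for Hoang — Yilmaz by 12–5.
Yilmaz vs Weber: Yilmaz wins 11–6.
Okafor vs Ekwueme: Ekwueme wins 12–5.
Okafor vs Hoang: Okafor preferred on 5+6 = 11 ballots; Okafor wins 11–6.
Okafor vs Weber: Okafor wins 11–6.
Ekwueme vs Hoang: Hoang, 11–6.
Ekwueme vs Weber: Ekwueme preferred on 5+6 = 11 ballots; Ekwueme wins 11–6.
Hoang vs Weber: Hoang wins 11–6.
No candidate is unbeaten: Zhou loses to Okafor; Yilmaz loses to Zhou; Okafor loses to Yilmaz; Ekwueme loses to Hoang; Hoang loses to Yilmaz; Weber loses to Yilmaz. In particular Zhou beats Yilmaz beats Okafor beats Zhou is a majority cycle — no Condorcet winner exists.

none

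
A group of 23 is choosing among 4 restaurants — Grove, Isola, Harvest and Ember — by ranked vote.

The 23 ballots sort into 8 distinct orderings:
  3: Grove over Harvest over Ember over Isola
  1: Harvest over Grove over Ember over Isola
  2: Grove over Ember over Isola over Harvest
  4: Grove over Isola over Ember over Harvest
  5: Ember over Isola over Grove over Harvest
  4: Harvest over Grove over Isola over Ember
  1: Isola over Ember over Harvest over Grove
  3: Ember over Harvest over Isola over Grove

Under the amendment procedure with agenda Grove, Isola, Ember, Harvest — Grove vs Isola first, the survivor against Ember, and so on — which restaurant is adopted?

Grove

Round 1: Grove vs Isola — 14–9, Grove advances.
Round 2: Grove vs Ember — 14–9, Grove advances.
Round 3: Grove vs Harvest — 14–9, Grove advances.
The agenda winner is Grove.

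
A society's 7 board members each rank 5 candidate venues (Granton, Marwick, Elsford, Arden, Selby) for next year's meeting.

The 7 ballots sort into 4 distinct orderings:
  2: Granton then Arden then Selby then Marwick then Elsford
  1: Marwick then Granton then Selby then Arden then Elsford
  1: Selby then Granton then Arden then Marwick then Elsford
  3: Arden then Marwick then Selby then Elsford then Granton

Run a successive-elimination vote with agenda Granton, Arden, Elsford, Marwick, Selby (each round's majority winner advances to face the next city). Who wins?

Round 1: Granton vs Arden — 4–3, Granton advances.
Round 2: Granton vs Elsford — 4–3, Granton advances.
Round 3: Granton vs Marwick — 3–4, Marwick advances.
Round 4: Marwick vs Selby — 4–3, Marwick advances.
The agenda winner is Marwick.

Marwick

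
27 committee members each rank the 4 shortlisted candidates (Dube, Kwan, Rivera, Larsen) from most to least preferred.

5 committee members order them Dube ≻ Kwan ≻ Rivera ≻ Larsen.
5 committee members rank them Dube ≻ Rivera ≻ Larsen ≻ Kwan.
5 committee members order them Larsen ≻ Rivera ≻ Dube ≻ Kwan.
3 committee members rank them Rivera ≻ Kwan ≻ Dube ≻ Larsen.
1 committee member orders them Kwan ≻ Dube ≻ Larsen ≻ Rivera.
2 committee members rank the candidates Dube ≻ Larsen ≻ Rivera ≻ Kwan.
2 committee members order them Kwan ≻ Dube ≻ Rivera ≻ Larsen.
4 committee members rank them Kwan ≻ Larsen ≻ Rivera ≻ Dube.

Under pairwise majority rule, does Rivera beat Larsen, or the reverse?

Rivera

Ballots ranking Rivera above Larsen: 5 + 5 + 3 + 2 = 15.
Ballots ranking Larsen above Rivera: 27 − 15 = 12.
Rivera wins the head-to-head 15–12.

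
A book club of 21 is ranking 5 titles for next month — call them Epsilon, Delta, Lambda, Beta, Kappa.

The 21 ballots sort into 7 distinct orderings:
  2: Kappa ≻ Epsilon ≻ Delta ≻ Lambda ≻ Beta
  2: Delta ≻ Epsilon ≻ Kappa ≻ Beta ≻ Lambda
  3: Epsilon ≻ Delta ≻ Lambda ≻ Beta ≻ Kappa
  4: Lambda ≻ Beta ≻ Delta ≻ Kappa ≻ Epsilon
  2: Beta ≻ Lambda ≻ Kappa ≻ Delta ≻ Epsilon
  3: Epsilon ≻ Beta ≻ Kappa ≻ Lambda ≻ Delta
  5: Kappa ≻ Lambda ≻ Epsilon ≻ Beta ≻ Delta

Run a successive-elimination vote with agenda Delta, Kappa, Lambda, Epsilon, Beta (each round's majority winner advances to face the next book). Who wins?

Beta

Round 1: Delta vs Kappa — 9–12, Kappa advances.
Round 2: Kappa vs Lambda — 12–9, Kappa advances.
Round 3: Kappa vs Epsilon — 13–8, Kappa advances.
Round 4: Kappa vs Beta — 9–12, Beta advances.
Beta survives the agenda.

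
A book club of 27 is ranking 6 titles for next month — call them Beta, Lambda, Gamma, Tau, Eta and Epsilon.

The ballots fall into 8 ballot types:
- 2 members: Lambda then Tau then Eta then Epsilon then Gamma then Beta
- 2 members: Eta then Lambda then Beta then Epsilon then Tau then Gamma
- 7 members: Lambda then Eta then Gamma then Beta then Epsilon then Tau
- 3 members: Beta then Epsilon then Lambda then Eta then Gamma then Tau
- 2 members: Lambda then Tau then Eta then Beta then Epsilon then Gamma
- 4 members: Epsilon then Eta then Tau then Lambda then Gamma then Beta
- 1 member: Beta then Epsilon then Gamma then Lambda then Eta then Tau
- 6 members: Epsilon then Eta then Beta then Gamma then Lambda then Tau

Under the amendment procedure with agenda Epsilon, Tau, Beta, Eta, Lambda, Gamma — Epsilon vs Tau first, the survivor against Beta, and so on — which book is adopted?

Round 1: Epsilon vs Tau — 23–4, Epsilon advances.
Round 2: Epsilon vs Beta — 12–15, Beta advances.
Round 3: Beta vs Eta — 4–23, Eta advances.
Round 4: Eta vs Lambda — 12–15, Lambda advances.
Round 5: Lambda vs Gamma — 20–7, Lambda advances.
Lambda survives the agenda.

Lambda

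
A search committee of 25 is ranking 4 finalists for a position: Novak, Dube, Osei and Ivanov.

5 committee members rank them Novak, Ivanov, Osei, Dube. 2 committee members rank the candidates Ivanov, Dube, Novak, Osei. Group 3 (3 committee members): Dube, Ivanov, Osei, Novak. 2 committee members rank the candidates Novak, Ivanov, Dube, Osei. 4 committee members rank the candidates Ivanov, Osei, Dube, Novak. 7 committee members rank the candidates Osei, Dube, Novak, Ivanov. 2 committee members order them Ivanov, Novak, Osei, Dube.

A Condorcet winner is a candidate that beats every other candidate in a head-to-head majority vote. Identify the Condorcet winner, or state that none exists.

none

Pairwise majorities:
Novak vs Dube: Novak is ranked higher on 5+2+2 = 9 ballots, Dube on 16. Dube wins 16–9.
Novak vs Osei: 11 to 14, Osei.
Novak vs Ivanov: 5+2+7 = 14 for Novak, 11 for Ivanov — Novak by 14–11.
Dube vs Osei: Dube preferred on 2+3+2 = 7 ballots; Osei wins 18–7.
Dube vs Ivanov: 10 to 15, Ivanov.
Osei vs Ivanov: 7 for Osei, 18 for Ivanov — Ivanov by 18–7.
Every candidate loses at least once (Novak loses to Dube; Dube loses to Osei; Osei loses to Ivanov; Ivanov loses to Novak). The majority relation contains the cycle Novak beats Ivanov beats Dube beats Novak, so there is no Condorcet winner.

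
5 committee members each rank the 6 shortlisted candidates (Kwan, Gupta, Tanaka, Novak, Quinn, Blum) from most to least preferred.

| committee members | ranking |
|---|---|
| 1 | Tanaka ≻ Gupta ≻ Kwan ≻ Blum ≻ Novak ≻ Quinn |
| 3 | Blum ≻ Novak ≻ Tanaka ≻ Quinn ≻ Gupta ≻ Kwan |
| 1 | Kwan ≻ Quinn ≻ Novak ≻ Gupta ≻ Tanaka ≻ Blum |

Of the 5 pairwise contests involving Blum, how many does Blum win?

Blum against each rival (5 committee members):
Blum vs Kwan: Blum, 3–2.
Blum vs Gupta: 3 to 2, Blum.
Blum vs Tanaka: Blum, 3–2.
Blum vs Novak: Blum preferred on 1+3 = 4 ballots; Blum wins 4–1.
Blum vs Quinn: Blum is ranked higher on 1+3 = 4 ballots, Quinn on 1. Blum wins 4–1.
Blum beats Kwan, Gupta, Tanaka, Novak, Quinn — 5 pairwise wins.

5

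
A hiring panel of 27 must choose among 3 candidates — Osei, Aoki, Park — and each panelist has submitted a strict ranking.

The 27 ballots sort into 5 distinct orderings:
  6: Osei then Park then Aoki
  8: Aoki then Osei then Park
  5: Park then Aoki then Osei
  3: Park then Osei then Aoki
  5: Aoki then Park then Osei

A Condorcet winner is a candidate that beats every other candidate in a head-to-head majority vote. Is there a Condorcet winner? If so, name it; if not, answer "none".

Head-to-head results (27 committee members):
Osei vs Aoki: 6+3 = 9 for Osei, 18 for Aoki — Aoki by 18–9.
Osei vs Park: 6+8 = 14 for Osei, 13 for Park — Osei by 14–13.
Aoki vs Park: Aoki preferred on 8+5 = 13 ballots; Park wins 14–13.
Every candidate loses at least once (Osei loses to Aoki; Aoki loses to Park; Park loses to Osei). The majority relation contains the cycle Osei beats Park beats Aoki beats Osei, so there is no Condorcet winner.

none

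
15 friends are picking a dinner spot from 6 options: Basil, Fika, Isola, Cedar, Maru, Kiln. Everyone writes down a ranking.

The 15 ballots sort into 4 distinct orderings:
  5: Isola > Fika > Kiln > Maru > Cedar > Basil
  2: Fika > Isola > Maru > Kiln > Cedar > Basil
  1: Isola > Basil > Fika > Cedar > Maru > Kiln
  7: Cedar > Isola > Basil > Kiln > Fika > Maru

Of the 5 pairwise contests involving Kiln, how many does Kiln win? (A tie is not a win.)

1

Kiln against each rival (15 friends):
Kiln vs Basil: Kiln is ranked higher on 5+2 = 7 ballots, Basil on 8. Basil wins 8–7.
Kiln vs Fika: Kiln is ranked higher on 7 ballots, Fika on 8. Fika wins 8–7.
Kiln vs Isola: Kiln preferred on 0 ballots; Isola wins 15–0.
Kiln vs Cedar: Kiln preferred on 5+2 = 7 ballots; Cedar wins 8–7.
Kiln vs Maru: Kiln is ranked higher on 5+7 = 12 ballots, Maru on 3. Kiln wins 12–3.
Kiln beats Maru; loses to Basil, Fika, Isola, Cedar — 1 pairwise win.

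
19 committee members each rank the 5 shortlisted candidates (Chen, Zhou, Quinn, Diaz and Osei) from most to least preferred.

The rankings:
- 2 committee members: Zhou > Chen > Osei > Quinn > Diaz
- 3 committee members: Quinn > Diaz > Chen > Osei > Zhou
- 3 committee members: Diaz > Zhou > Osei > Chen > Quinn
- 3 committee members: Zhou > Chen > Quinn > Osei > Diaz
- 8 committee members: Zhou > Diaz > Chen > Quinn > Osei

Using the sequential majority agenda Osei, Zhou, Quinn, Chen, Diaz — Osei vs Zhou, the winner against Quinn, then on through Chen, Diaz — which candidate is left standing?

Round 1: Osei vs Zhou — 3–16, Zhou advances.
Round 2: Zhou vs Quinn — 16–3, Zhou advances.
Round 3: Zhou vs Chen — 16–3, Zhou advances.
Round 4: Zhou vs Diaz — 13–6, Zhou advances.
Zhou survives the agenda.

Zhou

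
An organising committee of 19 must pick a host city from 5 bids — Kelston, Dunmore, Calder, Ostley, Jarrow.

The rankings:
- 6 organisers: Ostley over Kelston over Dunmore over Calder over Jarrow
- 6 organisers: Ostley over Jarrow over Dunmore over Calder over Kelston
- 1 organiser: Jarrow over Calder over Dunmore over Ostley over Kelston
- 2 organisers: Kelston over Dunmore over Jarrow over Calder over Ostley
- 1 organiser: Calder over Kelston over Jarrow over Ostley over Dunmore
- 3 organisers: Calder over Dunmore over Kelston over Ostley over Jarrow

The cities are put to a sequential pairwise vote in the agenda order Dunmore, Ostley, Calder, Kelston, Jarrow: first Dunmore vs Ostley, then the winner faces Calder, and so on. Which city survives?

Round 1: Dunmore vs Ostley — 6–13, Ostley advances.
Round 2: Ostley vs Calder — 12–7, Ostley advances.
Round 3: Ostley vs Kelston — 13–6, Ostley advances.
Round 4: Ostley vs Jarrow — 15–4, Ostley advances.
Ostley survives the agenda.

Ostley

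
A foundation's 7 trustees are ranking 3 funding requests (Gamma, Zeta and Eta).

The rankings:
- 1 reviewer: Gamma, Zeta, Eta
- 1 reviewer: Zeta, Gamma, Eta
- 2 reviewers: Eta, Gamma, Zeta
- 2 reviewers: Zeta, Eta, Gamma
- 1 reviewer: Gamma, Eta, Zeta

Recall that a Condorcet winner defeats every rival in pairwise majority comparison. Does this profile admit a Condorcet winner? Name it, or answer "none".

none

Pairwise majorities:
Gamma vs Zeta: Gamma, 4–3.
Gamma vs Eta: 3 to 4, Eta.
Zeta–Eta: Zeta 4–3.
Every project loses at least once (Gamma loses to Eta; Zeta loses to Gamma; Eta loses to Zeta). The majority relation contains the cycle Gamma beats Zeta beats Eta beats Gamma, so there is no Condorcet winner.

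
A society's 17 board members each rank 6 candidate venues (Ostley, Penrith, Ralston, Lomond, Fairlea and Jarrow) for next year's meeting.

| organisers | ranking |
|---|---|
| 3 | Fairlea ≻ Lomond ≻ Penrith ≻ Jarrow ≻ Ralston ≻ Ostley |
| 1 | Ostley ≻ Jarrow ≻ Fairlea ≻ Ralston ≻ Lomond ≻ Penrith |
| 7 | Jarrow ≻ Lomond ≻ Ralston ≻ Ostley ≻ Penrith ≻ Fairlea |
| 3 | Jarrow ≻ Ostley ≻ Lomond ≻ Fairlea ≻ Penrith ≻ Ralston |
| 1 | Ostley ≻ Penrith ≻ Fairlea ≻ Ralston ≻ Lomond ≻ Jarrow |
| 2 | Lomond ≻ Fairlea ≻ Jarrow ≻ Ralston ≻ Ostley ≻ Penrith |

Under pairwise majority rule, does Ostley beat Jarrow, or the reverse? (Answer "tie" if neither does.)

Ballots ranking Ostley above Jarrow: 1 + 1 = 2.
Ballots ranking Jarrow above Ostley: 17 − 2 = 15.
Jarrow wins the head-to-head 15–2.

Jarrow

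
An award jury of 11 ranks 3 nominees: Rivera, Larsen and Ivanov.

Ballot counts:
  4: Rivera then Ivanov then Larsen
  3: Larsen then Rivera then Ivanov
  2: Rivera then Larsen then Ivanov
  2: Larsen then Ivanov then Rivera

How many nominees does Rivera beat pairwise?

Rivera against each rival (11 jurors):
Rivera vs Larsen: Rivera preferred on 4+2 = 6 ballots; Rivera wins 6–5.
Rivera vs Ivanov: 4+3+2 = 9 for Rivera, 2 for Ivanov — Rivera by 9–2.
Rivera beats Larsen, Ivanov — 2 pairwise wins.

2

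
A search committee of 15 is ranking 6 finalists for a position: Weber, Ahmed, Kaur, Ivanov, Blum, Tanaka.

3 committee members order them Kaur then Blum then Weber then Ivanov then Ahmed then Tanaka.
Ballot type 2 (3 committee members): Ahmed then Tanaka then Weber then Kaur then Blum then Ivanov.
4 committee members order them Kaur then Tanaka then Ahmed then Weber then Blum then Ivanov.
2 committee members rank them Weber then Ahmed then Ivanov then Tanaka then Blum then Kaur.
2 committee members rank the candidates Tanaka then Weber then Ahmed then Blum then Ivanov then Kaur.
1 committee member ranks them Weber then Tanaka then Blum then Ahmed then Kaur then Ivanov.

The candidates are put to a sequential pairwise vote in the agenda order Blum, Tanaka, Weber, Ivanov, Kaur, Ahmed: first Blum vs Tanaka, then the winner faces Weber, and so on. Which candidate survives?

Round 1: Blum vs Tanaka — 3–12, Tanaka advances.
Round 2: Tanaka vs Weber — 9–6, Tanaka advances.
Round 3: Tanaka vs Ivanov — 10–5, Tanaka advances.
Round 4: Tanaka vs Kaur — 8–7, Tanaka advances.
Round 5: Tanaka vs Ahmed — 7–8, Ahmed advances.
Ahmed survives the agenda.

Ahmed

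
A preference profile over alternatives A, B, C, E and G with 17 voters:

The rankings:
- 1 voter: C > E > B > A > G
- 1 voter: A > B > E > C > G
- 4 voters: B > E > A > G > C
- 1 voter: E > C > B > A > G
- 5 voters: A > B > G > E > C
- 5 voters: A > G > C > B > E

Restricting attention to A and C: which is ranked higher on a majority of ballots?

Ballots ranking A above C: 1 + 4 + 5 + 5 = 15.
Ballots ranking C above A: 17 − 15 = 2.
A wins the head-to-head 15–2.

A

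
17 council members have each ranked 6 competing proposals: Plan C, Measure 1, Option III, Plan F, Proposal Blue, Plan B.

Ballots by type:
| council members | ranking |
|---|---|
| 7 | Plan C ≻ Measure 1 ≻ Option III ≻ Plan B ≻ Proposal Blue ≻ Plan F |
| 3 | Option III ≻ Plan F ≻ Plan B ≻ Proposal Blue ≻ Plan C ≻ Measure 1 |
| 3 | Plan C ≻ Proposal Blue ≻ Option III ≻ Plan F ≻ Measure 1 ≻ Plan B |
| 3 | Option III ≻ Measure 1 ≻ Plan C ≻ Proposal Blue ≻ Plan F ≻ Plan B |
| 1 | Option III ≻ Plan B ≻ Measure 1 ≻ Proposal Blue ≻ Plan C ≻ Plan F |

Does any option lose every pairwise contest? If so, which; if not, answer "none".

Head-to-head results (17 council members):
Plan C–Measure 1: Plan C 13–4.
Plan C–Option III: Plan C 10–7.
Plan C vs Plan F: Plan C wins 14–3.
Plan C vs Proposal Blue: Plan C, 13–4.
Plan C vs Plan B: Plan C is ranked higher on 7+3+3 = 13 ballots, Plan B on 4. Plan C wins 13–4.
Measure 1 vs Option III: Measure 1 is ranked higher on 7 ballots, Option III on 10. Option III wins 10–7.
Measure 1 vs Plan F: Measure 1 wins 11–6.
Measure 1–Proposal Blue: Measure 1 11–6.
Measure 1 vs Plan B: Measure 1 preferred on 7+3+3 = 13 ballots; Measure 1 wins 13–4.
Option III vs Plan F: Option III wins 17–0.
Option III–Proposal Blue: Option III 14–3.
Option III vs Plan B: 7+3+3+3+1 = 17 for Option III, 0 for Plan B — Option III by 17–0.
Plan F vs Proposal Blue: Proposal Blue, 14–3.
Plan F vs Plan B: Plan F wins 9–8.
Proposal Blue vs Plan B: Plan B wins 11–6.
No option is winless: Plan C beats Measure 1; Measure 1 beats Plan F; Option III beats Measure 1; Plan F beats Plan B; Proposal Blue beats Plan F; Plan B beats Proposal Blue. There is no Condorcet loser.

none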